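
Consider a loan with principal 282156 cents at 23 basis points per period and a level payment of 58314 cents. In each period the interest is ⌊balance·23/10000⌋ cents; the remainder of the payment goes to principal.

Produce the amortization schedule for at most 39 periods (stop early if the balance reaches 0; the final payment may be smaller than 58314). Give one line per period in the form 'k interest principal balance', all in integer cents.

1 648 57666 224490
2 516 57798 166692
3 383 57931 108761
4 250 58064 50697
5 116 50697 0

1. interest=⌊282156·23/10000⌋=648; principal=58314-648=57666; balance=282156-57666=224490
2. interest=⌊224490·23/10000⌋=516; principal=58314-516=57798; balance=224490-57798=166692
3. interest=⌊166692·23/10000⌋=383; principal=58314-383=57931; balance=166692-57931=108761
4. interest=⌊108761·23/10000⌋=250; principal=58314-250=58064; balance=108761-58064=50697
5. interest=⌊50697·23/10000⌋=116; principal=min(58314-116,50697)=50697; balance=50697-50697=0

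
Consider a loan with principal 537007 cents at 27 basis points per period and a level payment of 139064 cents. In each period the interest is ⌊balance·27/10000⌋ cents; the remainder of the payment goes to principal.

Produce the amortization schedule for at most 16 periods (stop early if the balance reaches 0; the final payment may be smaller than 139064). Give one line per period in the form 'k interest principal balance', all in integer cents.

1 1449 137615 399392
2 1078 137986 261406
3 705 138359 123047
4 332 123047 0

1. interest=⌊537007·27/10000⌋=1449; principal=139064-1449=137615; balance=537007-137615=399392
2. interest=⌊399392·27/10000⌋=1078; principal=139064-1078=137986; balance=399392-137986=261406
3. interest=⌊261406·27/10000⌋=705; principal=139064-705=138359; balance=261406-138359=123047
4. interest=⌊123047·27/10000⌋=332; principal=min(139064-332,123047)=123047; balance=123047-123047=0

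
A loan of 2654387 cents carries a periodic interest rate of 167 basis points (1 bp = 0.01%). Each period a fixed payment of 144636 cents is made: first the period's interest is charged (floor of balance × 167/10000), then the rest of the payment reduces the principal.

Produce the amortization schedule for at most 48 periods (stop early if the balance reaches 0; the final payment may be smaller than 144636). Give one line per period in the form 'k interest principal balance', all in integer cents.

1 44328 100308 2554079
2 42653 101983 2452096
3 40950 103686 2348410
4 39218 105418 2242992
5 37457 107179 2135813
6 35668 108968 2026845
7 33848 110788 1916057
8 31998 112638 1803419
9 30117 114519 1688900
10 28204 116432 1572468
11 26260 118376 1454092
12 24283 120353 1333739
13 22273 122363 1211376
14 20229 124407 1086969
15 18152 126484 960485
16 16040 128596 831889
17 13892 130744 701145
18 11709 132927 568218
19 9489 135147 433071
20 7232 137404 295667
21 4937 139699 155968
22 2604 142032 13936
23 232 13936 0

1. interest=⌊2654387·167/10000⌋=44328; principal=144636-44328=100308; balance=2654387-100308=2554079
2. interest=⌊2554079·167/10000⌋=42653; principal=144636-42653=101983; balance=2554079-101983=2452096
3. interest=⌊2452096·167/10000⌋=40950; principal=144636-40950=103686; balance=2452096-103686=2348410
4. interest=⌊2348410·167/10000⌋=39218; principal=144636-39218=105418; balance=2348410-105418=2242992
5. interest=⌊2242992·167/10000⌋=37457; principal=144636-37457=107179; balance=2242992-107179=2135813
6. interest=⌊2135813·167/10000⌋=35668; principal=144636-35668=108968; balance=2135813-108968=2026845
7. interest=⌊2026845·167/10000⌋=33848; principal=144636-33848=110788; balance=2026845-110788=1916057
8. interest=⌊1916057·167/10000⌋=31998; principal=144636-31998=112638; balance=1916057-112638=1803419
9. interest=⌊1803419·167/10000⌋=30117; principal=144636-30117=114519; balance=1803419-114519=1688900
10. interest=⌊1688900·167/10000⌋=28204; principal=144636-28204=116432; balance=1688900-116432=1572468
11. interest=⌊1572468·167/10000⌋=26260; principal=144636-26260=118376; balance=1572468-118376=1454092
12. interest=⌊1454092·167/10000⌋=24283; principal=144636-24283=120353; balance=1454092-120353=1333739
13. interest=⌊1333739·167/10000⌋=22273; principal=144636-22273=122363; balance=1333739-122363=1211376
14. interest=⌊1211376·167/10000⌋=20229; principal=144636-20229=124407; balance=1211376-124407=1086969
15. interest=⌊1086969·167/10000⌋=18152; principal=144636-18152=126484; balance=1086969-126484=960485
16. interest=⌊960485·167/10000⌋=16040; principal=144636-16040=128596; balance=960485-128596=831889
17. interest=⌊831889·167/10000⌋=13892; principal=144636-13892=130744; balance=831889-130744=701145
18. interest=⌊701145·167/10000⌋=11709; principal=144636-11709=132927; balance=701145-132927=568218
19. interest=⌊568218·167/10000⌋=9489; principal=144636-9489=135147; balance=568218-135147=433071
20. interest=⌊433071·167/10000⌋=7232; principal=144636-7232=137404; balance=433071-137404=295667
21. interest=⌊295667·167/10000⌋=4937; principal=144636-4937=139699; balance=295667-139699=155968
22. interest=⌊155968·167/10000⌋=2604; principal=144636-2604=142032; balance=155968-142032=13936
23. interest=⌊13936·167/10000⌋=232; principal=min(144636-232,13936)=13936; balance=13936-13936=0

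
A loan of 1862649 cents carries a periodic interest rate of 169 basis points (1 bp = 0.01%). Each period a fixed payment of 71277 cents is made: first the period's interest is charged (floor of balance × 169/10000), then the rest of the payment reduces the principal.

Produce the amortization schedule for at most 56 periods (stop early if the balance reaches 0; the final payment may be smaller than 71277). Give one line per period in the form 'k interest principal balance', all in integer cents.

1 31478 39799 1822850
2 30806 40471 1782379
3 30122 41155 1741224
4 29426 41851 1699373
5 28719 42558 1656815
6 28000 43277 1613538
7 27268 44009 1569529
8 26525 44752 1524777
9 25768 45509 1479268
10 24999 46278 1432990
11 24217 47060 1385930
12 23422 47855 1338075
13 22613 48664 1289411
14 21791 49486 1239925
15 20954 50323 1189602
16 20104 51173 1138429
17 19239 52038 1086391
18 18360 52917 1033474
19 17465 53812 979662
20 16556 54721 924941
21 15631 55646 869295
22 14691 56586 812709
23 13734 57543 755166
24 12762 58515 696651
25 11773 59504 637147
26 10767 60510 576637
27 9745 61532 515105
28 8705 62572 452533
29 7647 63630 388903
30 6572 64705 324198
31 5478 65799 258399
32 4366 66911 191488
33 3236 68041 123447
34 2086 69191 54256
35 916 54256 0

1. interest=⌊1862649·169/10000⌋=31478; principal=71277-31478=39799; balance=1862649-39799=1822850
2. interest=⌊1822850·169/10000⌋=30806; principal=71277-30806=40471; balance=1822850-40471=1782379
3. interest=⌊1782379·169/10000⌋=30122; principal=71277-30122=41155; balance=1782379-41155=1741224
4. interest=⌊1741224·169/10000⌋=29426; principal=71277-29426=41851; balance=1741224-41851=1699373
5. interest=⌊1699373·169/10000⌋=28719; principal=71277-28719=42558; balance=1699373-42558=1656815
6. interest=⌊1656815·169/10000⌋=28000; principal=71277-28000=43277; balance=1656815-43277=1613538
7. interest=⌊1613538·169/10000⌋=27268; principal=71277-27268=44009; balance=1613538-44009=1569529
8. interest=⌊1569529·169/10000⌋=26525; principal=71277-26525=44752; balance=1569529-44752=1524777
9. interest=⌊1524777·169/10000⌋=25768; principal=71277-25768=45509; balance=1524777-45509=1479268
10. interest=⌊1479268·169/10000⌋=24999; principal=71277-24999=46278; balance=1479268-46278=1432990
11. interest=⌊1432990·169/10000⌋=24217; principal=71277-24217=47060; balance=1432990-47060=1385930
12. interest=⌊1385930·169/10000⌋=23422; principal=71277-23422=47855; balance=1385930-47855=1338075
13. interest=⌊1338075·169/10000⌋=22613; principal=71277-22613=48664; balance=1338075-48664=1289411
14. interest=⌊1289411·169/10000⌋=21791; principal=71277-21791=49486; balance=1289411-49486=1239925
15. interest=⌊1239925·169/10000⌋=20954; principal=71277-20954=50323; balance=1239925-50323=1189602
16. interest=⌊1189602·169/10000⌋=20104; principal=71277-20104=51173; balance=1189602-51173=1138429
17. interest=⌊1138429·169/10000⌋=19239; principal=71277-19239=52038; balance=1138429-52038=1086391
18. interest=⌊1086391·169/10000⌋=18360; principal=71277-18360=52917; balance=1086391-52917=1033474
19. interest=⌊1033474·169/10000⌋=17465; principal=71277-17465=53812; balance=1033474-53812=979662
20. interest=⌊979662·169/10000⌋=16556; principal=71277-16556=54721; balance=979662-54721=924941
21. interest=⌊924941·169/10000⌋=15631; principal=71277-15631=55646; balance=924941-55646=869295
22. interest=⌊869295·169/10000⌋=14691; principal=71277-14691=56586; balance=869295-56586=812709
23. interest=⌊812709·169/10000⌋=13734; principal=71277-13734=57543; balance=812709-57543=755166
24. interest=⌊755166·169/10000⌋=12762; principal=71277-12762=58515; balance=755166-58515=696651
25. interest=⌊696651·169/10000⌋=11773; principal=71277-11773=59504; balance=696651-59504=637147
26. interest=⌊637147·169/10000⌋=10767; principal=71277-10767=60510; balance=637147-60510=576637
27. interest=⌊576637·169/10000⌋=9745; principal=71277-9745=61532; balance=576637-61532=515105
28. interest=⌊515105·169/10000⌋=8705; principal=71277-8705=62572; balance=515105-62572=452533
29. interest=⌊452533·169/10000⌋=7647; principal=71277-7647=63630; balance=452533-63630=388903
30. interest=⌊388903·169/10000⌋=6572; principal=71277-6572=64705; balance=388903-64705=324198
31. interest=⌊324198·169/10000⌋=5478; principal=71277-5478=65799; balance=324198-65799=258399
32. interest=⌊258399·169/10000⌋=4366; principal=71277-4366=66911; balance=258399-66911=191488
33. interest=⌊191488·169/10000⌋=3236; principal=71277-3236=68041; balance=191488-68041=123447
34. interest=⌊123447·169/10000⌋=2086; principal=71277-2086=69191; balance=123447-69191=54256
35. interest=⌊54256·169/10000⌋=916; principal=min(71277-916,54256)=54256; balance=54256-54256=0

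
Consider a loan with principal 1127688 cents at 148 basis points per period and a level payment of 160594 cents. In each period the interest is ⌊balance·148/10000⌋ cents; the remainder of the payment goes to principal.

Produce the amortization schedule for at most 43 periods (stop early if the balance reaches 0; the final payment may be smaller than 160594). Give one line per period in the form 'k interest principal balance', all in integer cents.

1 16689 143905 983783
2 14559 146035 837748
3 12398 148196 689552
4 10205 150389 539163
5 7979 152615 386548
6 5720 154874 231674
7 3428 157166 74508
8 1102 74508 0

1. interest=⌊1127688·148/10000⌋=16689; principal=160594-16689=143905; balance=1127688-143905=983783
2. interest=⌊983783·148/10000⌋=14559; principal=160594-14559=146035; balance=983783-146035=837748
3. interest=⌊837748·148/10000⌋=12398; principal=160594-12398=148196; balance=837748-148196=689552
4. interest=⌊689552·148/10000⌋=10205; principal=160594-10205=150389; balance=689552-150389=539163
5. interest=⌊539163·148/10000⌋=7979; principal=160594-7979=152615; balance=539163-152615=386548
6. interest=⌊386548·148/10000⌋=5720; principal=160594-5720=154874; balance=386548-154874=231674
7. interest=⌊231674·148/10000⌋=3428; principal=160594-3428=157166; balance=231674-157166=74508
8. interest=⌊74508·148/10000⌋=1102; principal=min(160594-1102,74508)=74508; balance=74508-74508=0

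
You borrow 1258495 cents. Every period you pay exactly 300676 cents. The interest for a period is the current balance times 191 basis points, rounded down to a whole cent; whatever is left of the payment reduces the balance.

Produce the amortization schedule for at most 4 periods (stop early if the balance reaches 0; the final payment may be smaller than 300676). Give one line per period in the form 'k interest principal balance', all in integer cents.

1. interest=⌊1258495·191/10000⌋=24037; principal=300676-24037=276639; balance=1258495-276639=981856
2. interest=⌊981856·191/10000⌋=18753; principal=300676-18753=281923; balance=981856-281923=699933
3. interest=⌊699933·191/10000⌋=13368; principal=300676-13368=287308; balance=699933-287308=412625
4. interest=⌊412625·191/10000⌋=7881; principal=300676-7881=292795; balance=412625-292795=119830

1 24037 276639 981856
2 18753 281923 699933
3 13368 287308 412625
4 7881 292795 119830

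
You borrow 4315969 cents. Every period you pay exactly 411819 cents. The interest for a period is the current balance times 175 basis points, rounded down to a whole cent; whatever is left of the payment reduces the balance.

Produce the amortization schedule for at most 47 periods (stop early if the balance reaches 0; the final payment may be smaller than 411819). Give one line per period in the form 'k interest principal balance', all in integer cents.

1. interest=⌊4315969·175/10000⌋=75529; principal=411819-75529=336290; balance=4315969-336290=3979679
2. interest=⌊3979679·175/10000⌋=69644; principal=411819-69644=342175; balance=3979679-342175=3637504
3. interest=⌊3637504·175/10000⌋=63656; principal=411819-63656=348163; balance=3637504-348163=3289341
4. interest=⌊3289341·175/10000⌋=57563; principal=411819-57563=354256; balance=3289341-354256=2935085
5. interest=⌊2935085·175/10000⌋=51363; principal=411819-51363=360456; balance=2935085-360456=2574629
6. interest=⌊2574629·175/10000⌋=45056; principal=411819-45056=366763; balance=2574629-366763=2207866
7. interest=⌊2207866·175/10000⌋=38637; principal=411819-38637=373182; balance=2207866-373182=1834684
8. interest=⌊1834684·175/10000⌋=32106; principal=411819-32106=379713; balance=1834684-379713=1454971
9. interest=⌊1454971·175/10000⌋=25461; principal=411819-25461=386358; balance=1454971-386358=1068613
10. interest=⌊1068613·175/10000⌋=18700; principal=411819-18700=393119; balance=1068613-393119=675494
11. interest=⌊675494·175/10000⌋=11821; principal=411819-11821=399998; balance=675494-399998=275496
12. interest=⌊275496·175/10000⌋=4821; principal=min(411819-4821,275496)=275496; balance=275496-275496=0

1 75529 336290 3979679
2 69644 342175 3637504
3 63656 348163 3289341
4 57563 354256 2935085
5 51363 360456 2574629
6 45056 366763 2207866
7 38637 373182 1834684
8 32106 379713 1454971
9 25461 386358 1068613
10 18700 393119 675494
11 11821 399998 275496
12 4821 275496 0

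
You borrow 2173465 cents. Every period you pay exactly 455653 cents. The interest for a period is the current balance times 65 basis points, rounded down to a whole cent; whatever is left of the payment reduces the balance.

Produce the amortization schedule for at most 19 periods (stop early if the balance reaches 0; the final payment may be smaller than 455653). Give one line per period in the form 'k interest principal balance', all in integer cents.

1. interest=⌊2173465·65/10000⌋=14127; principal=455653-14127=441526; balance=2173465-441526=1731939
2. interest=⌊1731939·65/10000⌋=11257; principal=455653-11257=444396; balance=1731939-444396=1287543
3. interest=⌊1287543·65/10000⌋=8369; principal=455653-8369=447284; balance=1287543-447284=840259
4. interest=⌊840259·65/10000⌋=5461; principal=455653-5461=450192; balance=840259-450192=390067
5. interest=⌊390067·65/10000⌋=2535; principal=min(455653-2535,390067)=390067; balance=390067-390067=0

1 14127 441526 1731939
2 11257 444396 1287543
3 8369 447284 840259
4 5461 450192 390067
5 2535 390067 0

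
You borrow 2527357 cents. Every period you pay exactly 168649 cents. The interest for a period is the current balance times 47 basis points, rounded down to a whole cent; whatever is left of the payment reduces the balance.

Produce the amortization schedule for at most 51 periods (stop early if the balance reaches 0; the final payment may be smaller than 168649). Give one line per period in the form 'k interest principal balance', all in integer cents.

1 11878 156771 2370586
2 11141 157508 2213078
3 10401 158248 2054830
4 9657 158992 1895838
5 8910 159739 1736099
6 8159 160490 1575609
7 7405 161244 1414365
8 6647 162002 1252363
9 5886 162763 1089600
10 5121 163528 926072
11 4352 164297 761775
12 3580 165069 596706
13 2804 165845 430861
14 2025 166624 264237
15 1241 167408 96829
16 455 96829 0

1. interest=⌊2527357·47/10000⌋=11878; principal=168649-11878=156771; balance=2527357-156771=2370586
2. interest=⌊2370586·47/10000⌋=11141; principal=168649-11141=157508; balance=2370586-157508=2213078
3. interest=⌊2213078·47/10000⌋=10401; principal=168649-10401=158248; balance=2213078-158248=2054830
4. interest=⌊2054830·47/10000⌋=9657; principal=168649-9657=158992; balance=2054830-158992=1895838
5. interest=⌊1895838·47/10000⌋=8910; principal=168649-8910=159739; balance=1895838-159739=1736099
6. interest=⌊1736099·47/10000⌋=8159; principal=168649-8159=160490; balance=1736099-160490=1575609
7. interest=⌊1575609·47/10000⌋=7405; principal=168649-7405=161244; balance=1575609-161244=1414365
8. interest=⌊1414365·47/10000⌋=6647; principal=168649-6647=162002; balance=1414365-162002=1252363
9. interest=⌊1252363·47/10000⌋=5886; principal=168649-5886=162763; balance=1252363-162763=1089600
10. interest=⌊1089600·47/10000⌋=5121; principal=168649-5121=163528; balance=1089600-163528=926072
11. interest=⌊926072·47/10000⌋=4352; principal=168649-4352=164297; balance=926072-164297=761775
12. interest=⌊761775·47/10000⌋=3580; principal=168649-3580=165069; balance=761775-165069=596706
13. interest=⌊596706·47/10000⌋=2804; principal=168649-2804=165845; balance=596706-165845=430861
14. interest=⌊430861·47/10000⌋=2025; principal=168649-2025=166624; balance=430861-166624=264237
15. interest=⌊264237·47/10000⌋=1241; principal=168649-1241=167408; balance=264237-167408=96829
16. interest=⌊96829·47/10000⌋=455; principal=min(168649-455,96829)=96829; balance=96829-96829=0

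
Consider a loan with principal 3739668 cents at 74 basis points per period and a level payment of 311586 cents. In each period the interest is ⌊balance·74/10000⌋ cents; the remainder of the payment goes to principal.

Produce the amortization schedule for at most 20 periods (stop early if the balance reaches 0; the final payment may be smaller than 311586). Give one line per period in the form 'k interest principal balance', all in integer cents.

1 27673 283913 3455755
2 25572 286014 3169741
3 23456 288130 2881611
4 21323 290263 2591348
5 19175 292411 2298937
6 17012 294574 2004363
7 14832 296754 1707609
8 12636 298950 1408659
9 10424 301162 1107497
10 8195 303391 804106
11 5950 305636 498470
12 3688 307898 190572
13 1410 190572 0

1. interest=⌊3739668·74/10000⌋=27673; principal=311586-27673=283913; balance=3739668-283913=3455755
2. interest=⌊3455755·74/10000⌋=25572; principal=311586-25572=286014; balance=3455755-286014=3169741
3. interest=⌊3169741·74/10000⌋=23456; principal=311586-23456=288130; balance=3169741-288130=2881611
4. interest=⌊2881611·74/10000⌋=21323; principal=311586-21323=290263; balance=2881611-290263=2591348
5. interest=⌊2591348·74/10000⌋=19175; principal=311586-19175=292411; balance=2591348-292411=2298937
6. interest=⌊2298937·74/10000⌋=17012; principal=311586-17012=294574; balance=2298937-294574=2004363
7. interest=⌊2004363·74/10000⌋=14832; principal=311586-14832=296754; balance=2004363-296754=1707609
8. interest=⌊1707609·74/10000⌋=12636; principal=311586-12636=298950; balance=1707609-298950=1408659
9. interest=⌊1408659·74/10000⌋=10424; principal=311586-10424=301162; balance=1408659-301162=1107497
10. interest=⌊1107497·74/10000⌋=8195; principal=311586-8195=303391; balance=1107497-303391=804106
11. interest=⌊804106·74/10000⌋=5950; principal=311586-5950=305636; balance=804106-305636=498470
12. interest=⌊498470·74/10000⌋=3688; principal=311586-3688=307898; balance=498470-307898=190572
13. interest=⌊190572·74/10000⌋=1410; principal=min(311586-1410,190572)=190572; balance=190572-190572=0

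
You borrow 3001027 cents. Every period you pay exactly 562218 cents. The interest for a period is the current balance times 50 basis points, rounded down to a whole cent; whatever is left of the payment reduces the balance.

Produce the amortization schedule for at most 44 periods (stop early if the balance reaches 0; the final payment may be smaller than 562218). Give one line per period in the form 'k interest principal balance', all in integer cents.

1 15005 547213 2453814
2 12269 549949 1903865
3 9519 552699 1351166
4 6755 555463 795703
5 3978 558240 237463
6 1187 237463 0

1. interest=⌊3001027·50/10000⌋=15005; principal=562218-15005=547213; balance=3001027-547213=2453814
2. interest=⌊2453814·50/10000⌋=12269; principal=562218-12269=549949; balance=2453814-549949=1903865
3. interest=⌊1903865·50/10000⌋=9519; principal=562218-9519=552699; balance=1903865-552699=1351166
4. interest=⌊1351166·50/10000⌋=6755; principal=562218-6755=555463; balance=1351166-555463=795703
5. interest=⌊795703·50/10000⌋=3978; principal=562218-3978=558240; balance=795703-558240=237463
6. interest=⌊237463·50/10000⌋=1187; principal=min(562218-1187,237463)=237463; balance=237463-237463=0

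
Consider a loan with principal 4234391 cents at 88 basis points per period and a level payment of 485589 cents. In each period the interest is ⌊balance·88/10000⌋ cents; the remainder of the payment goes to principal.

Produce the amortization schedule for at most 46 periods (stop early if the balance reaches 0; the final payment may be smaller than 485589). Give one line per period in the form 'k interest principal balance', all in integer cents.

1 37262 448327 3786064
2 33317 452272 3333792
3 29337 456252 2877540
4 25322 460267 2417273
5 21272 464317 1952956
6 17186 468403 1484553
7 13064 472525 1012028
8 8905 476684 535344
9 4711 480878 54466
10 479 54466 0

1. interest=⌊4234391·88/10000⌋=37262; principal=485589-37262=448327; balance=4234391-448327=3786064
2. interest=⌊3786064·88/10000⌋=33317; principal=485589-33317=452272; balance=3786064-452272=3333792
3. interest=⌊3333792·88/10000⌋=29337; principal=485589-29337=456252; balance=3333792-456252=2877540
4. interest=⌊2877540·88/10000⌋=25322; principal=485589-25322=460267; balance=2877540-460267=2417273
5. interest=⌊2417273·88/10000⌋=21272; principal=485589-21272=464317; balance=2417273-464317=1952956
6. interest=⌊1952956·88/10000⌋=17186; principal=485589-17186=468403; balance=1952956-468403=1484553
7. interest=⌊1484553·88/10000⌋=13064; principal=485589-13064=472525; balance=1484553-472525=1012028
8. interest=⌊1012028·88/10000⌋=8905; principal=485589-8905=476684; balance=1012028-476684=535344
9. interest=⌊535344·88/10000⌋=4711; principal=485589-4711=480878; balance=535344-480878=54466
10. interest=⌊54466·88/10000⌋=479; principal=min(485589-479,54466)=54466; balance=54466-54466=0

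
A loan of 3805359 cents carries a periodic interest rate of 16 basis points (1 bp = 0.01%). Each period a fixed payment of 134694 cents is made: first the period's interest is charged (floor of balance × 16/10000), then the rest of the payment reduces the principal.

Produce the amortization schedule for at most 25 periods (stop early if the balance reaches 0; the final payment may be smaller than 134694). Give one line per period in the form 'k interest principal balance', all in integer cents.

1 6088 128606 3676753
2 5882 128812 3547941
3 5676 129018 3418923
4 5470 129224 3289699
5 5263 129431 3160268
6 5056 129638 3030630
7 4849 129845 2900785
8 4641 130053 2770732
9 4433 130261 2640471
10 4224 130470 2510001
11 4016 130678 2379323
12 3806 130888 2248435
13 3597 131097 2117338
14 3387 131307 1986031
15 3177 131517 1854514
16 2967 131727 1722787
17 2756 131938 1590849
18 2545 132149 1458700
19 2333 132361 1326339
20 2122 132572 1193767
21 1910 132784 1060983
22 1697 132997 927986
23 1484 133210 794776
24 1271 133423 661353
25 1058 133636 527717

1. interest=⌊3805359·16/10000⌋=6088; principal=134694-6088=128606; balance=3805359-128606=3676753
2. interest=⌊3676753·16/10000⌋=5882; principal=134694-5882=128812; balance=3676753-128812=3547941
3. interest=⌊3547941·16/10000⌋=5676; principal=134694-5676=129018; balance=3547941-129018=3418923
4. interest=⌊3418923·16/10000⌋=5470; principal=134694-5470=129224; balance=3418923-129224=3289699
5. interest=⌊3289699·16/10000⌋=5263; principal=134694-5263=129431; balance=3289699-129431=3160268
6. interest=⌊3160268·16/10000⌋=5056; principal=134694-5056=129638; balance=3160268-129638=3030630
7. interest=⌊3030630·16/10000⌋=4849; principal=134694-4849=129845; balance=3030630-129845=2900785
8. interest=⌊2900785·16/10000⌋=4641; principal=134694-4641=130053; balance=2900785-130053=2770732
9. interest=⌊2770732·16/10000⌋=4433; principal=134694-4433=130261; balance=2770732-130261=2640471
10. interest=⌊2640471·16/10000⌋=4224; principal=134694-4224=130470; balance=2640471-130470=2510001
11. interest=⌊2510001·16/10000⌋=4016; principal=134694-4016=130678; balance=2510001-130678=2379323
12. interest=⌊2379323·16/10000⌋=3806; principal=134694-3806=130888; balance=2379323-130888=2248435
13. interest=⌊2248435·16/10000⌋=3597; principal=134694-3597=131097; balance=2248435-131097=2117338
14. interest=⌊2117338·16/10000⌋=3387; principal=134694-3387=131307; balance=2117338-131307=1986031
15. interest=⌊1986031·16/10000⌋=3177; principal=134694-3177=131517; balance=1986031-131517=1854514
16. interest=⌊1854514·16/10000⌋=2967; principal=134694-2967=131727; balance=1854514-131727=1722787
17. interest=⌊1722787·16/10000⌋=2756; principal=134694-2756=131938; balance=1722787-131938=1590849
18. interest=⌊1590849·16/10000⌋=2545; principal=134694-2545=132149; balance=1590849-132149=1458700
19. interest=⌊1458700·16/10000⌋=2333; principal=134694-2333=132361; balance=1458700-132361=1326339
20. interest=⌊1326339·16/10000⌋=2122; principal=134694-2122=132572; balance=1326339-132572=1193767
21. interest=⌊1193767·16/10000⌋=1910; principal=134694-1910=132784; balance=1193767-132784=1060983
22. interest=⌊1060983·16/10000⌋=1697; principal=134694-1697=132997; balance=1060983-132997=927986
23. interest=⌊927986·16/10000⌋=1484; principal=134694-1484=133210; balance=927986-133210=794776
24. interest=⌊794776·16/10000⌋=1271; principal=134694-1271=133423; balance=794776-133423=661353
25. interest=⌊661353·16/10000⌋=1058; principal=134694-1058=133636; balance=661353-133636=527717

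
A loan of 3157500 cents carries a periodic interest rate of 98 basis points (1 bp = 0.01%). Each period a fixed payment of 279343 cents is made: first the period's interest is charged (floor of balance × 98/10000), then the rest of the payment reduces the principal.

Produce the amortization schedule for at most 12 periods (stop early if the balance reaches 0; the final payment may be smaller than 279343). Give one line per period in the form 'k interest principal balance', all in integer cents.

1. interest=⌊3157500·98/10000⌋=30943; principal=279343-30943=248400; balance=3157500-248400=2909100
2. interest=⌊2909100·98/10000⌋=28509; principal=279343-28509=250834; balance=2909100-250834=2658266
3. interest=⌊2658266·98/10000⌋=26051; principal=279343-26051=253292; balance=2658266-253292=2404974
4. interest=⌊2404974·98/10000⌋=23568; principal=279343-23568=255775; balance=2404974-255775=2149199
5. interest=⌊2149199·98/10000⌋=21062; principal=279343-21062=258281; balance=2149199-258281=1890918
6. interest=⌊1890918·98/10000⌋=18530; principal=279343-18530=260813; balance=1890918-260813=1630105
7. interest=⌊1630105·98/10000⌋=15975; principal=279343-15975=263368; balance=1630105-263368=1366737
8. interest=⌊1366737·98/10000⌋=13394; principal=279343-13394=265949; balance=1366737-265949=1100788
9. interest=⌊1100788·98/10000⌋=10787; principal=279343-10787=268556; balance=1100788-268556=832232
10. interest=⌊832232·98/10000⌋=8155; principal=279343-8155=271188; balance=832232-271188=561044
11. interest=⌊561044·98/10000⌋=5498; principal=279343-5498=273845; balance=561044-273845=287199
12. interest=⌊287199·98/10000⌋=2814; principal=279343-2814=276529; balance=287199-276529=10670

1 30943 248400 2909100
2 28509 250834 2658266
3 26051 253292 2404974
4 23568 255775 2149199
5 21062 258281 1890918
6 18530 260813 1630105
7 15975 263368 1366737
8 13394 265949 1100788
9 10787 268556 832232
10 8155 271188 561044
11 5498 273845 287199
12 2814 276529 10670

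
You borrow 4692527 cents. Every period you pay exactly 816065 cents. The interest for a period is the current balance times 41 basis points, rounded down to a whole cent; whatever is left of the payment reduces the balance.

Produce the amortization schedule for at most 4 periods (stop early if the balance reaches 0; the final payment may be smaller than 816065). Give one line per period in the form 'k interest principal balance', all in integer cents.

1 19239 796826 3895701
2 15972 800093 3095608
3 12691 803374 2292234
4 9398 806667 1485567

1. interest=⌊4692527·41/10000⌋=19239; principal=816065-19239=796826; balance=4692527-796826=3895701
2. interest=⌊3895701·41/10000⌋=15972; principal=816065-15972=800093; balance=3895701-800093=3095608
3. interest=⌊3095608·41/10000⌋=12691; principal=816065-12691=803374; balance=3095608-803374=2292234
4. interest=⌊2292234·41/10000⌋=9398; principal=816065-9398=806667; balance=2292234-806667=1485567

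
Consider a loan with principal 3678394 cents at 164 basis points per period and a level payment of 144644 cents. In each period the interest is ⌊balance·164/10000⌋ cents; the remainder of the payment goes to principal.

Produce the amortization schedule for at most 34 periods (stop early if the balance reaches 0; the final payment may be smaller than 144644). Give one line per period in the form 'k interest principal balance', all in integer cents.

1. interest=⌊3678394·164/10000⌋=60325; principal=144644-60325=84319; balance=3678394-84319=3594075
2. interest=⌊3594075·164/10000⌋=58942; principal=144644-58942=85702; balance=3594075-85702=3508373
3. interest=⌊3508373·164/10000⌋=57537; principal=144644-57537=87107; balance=3508373-87107=3421266
4. interest=⌊3421266·164/10000⌋=56108; principal=144644-56108=88536; balance=3421266-88536=3332730
5. interest=⌊3332730·164/10000⌋=54656; principal=144644-54656=89988; balance=3332730-89988=3242742
6. interest=⌊3242742·164/10000⌋=53180; principal=144644-53180=91464; balance=3242742-91464=3151278
7. interest=⌊3151278·164/10000⌋=51680; principal=144644-51680=92964; balance=3151278-92964=3058314
8. interest=⌊3058314·164/10000⌋=50156; principal=144644-50156=94488; balance=3058314-94488=2963826
9. interest=⌊2963826·164/10000⌋=48606; principal=144644-48606=96038; balance=2963826-96038=2867788
10. interest=⌊2867788·164/10000⌋=47031; principal=144644-47031=97613; balance=2867788-97613=2770175
11. interest=⌊2770175·164/10000⌋=45430; principal=144644-45430=99214; balance=2770175-99214=2670961
12. interest=⌊2670961·164/10000⌋=43803; principal=144644-43803=100841; balance=2670961-100841=2570120
13. interest=⌊2570120·164/10000⌋=42149; principal=144644-42149=102495; balance=2570120-102495=2467625
14. interest=⌊2467625·164/10000⌋=40469; principal=144644-40469=104175; balance=2467625-104175=2363450
15. interest=⌊2363450·164/10000⌋=38760; principal=144644-38760=105884; balance=2363450-105884=2257566
16. interest=⌊2257566·164/10000⌋=37024; principal=144644-37024=107620; balance=2257566-107620=2149946
17. interest=⌊2149946·164/10000⌋=35259; principal=144644-35259=109385; balance=2149946-109385=2040561
18. interest=⌊2040561·164/10000⌋=33465; principal=144644-33465=111179; balance=2040561-111179=1929382
19. interest=⌊1929382·164/10000⌋=31641; principal=144644-31641=113003; balance=1929382-113003=1816379
20. interest=⌊1816379·164/10000⌋=29788; principal=144644-29788=114856; balance=1816379-114856=1701523
21. interest=⌊1701523·164/10000⌋=27904; principal=144644-27904=116740; balance=1701523-116740=1584783
22. interest=⌊1584783·164/10000⌋=25990; principal=144644-25990=118654; balance=1584783-118654=1466129
23. interest=⌊1466129·164/10000⌋=24044; principal=144644-24044=120600; balance=1466129-120600=1345529
24. interest=⌊1345529·164/10000⌋=22066; principal=144644-22066=122578; balance=1345529-122578=1222951
25. interest=⌊1222951·164/10000⌋=20056; principal=144644-20056=124588; balance=1222951-124588=1098363
26. interest=⌊1098363·164/10000⌋=18013; principal=144644-18013=126631; balance=1098363-126631=971732
27. interest=⌊971732·164/10000⌋=15936; principal=144644-15936=128708; balance=971732-128708=843024
28. interest=⌊843024·164/10000⌋=13825; principal=144644-13825=130819; balance=843024-130819=712205
29. interest=⌊712205·164/10000⌋=11680; principal=144644-11680=132964; balance=712205-132964=579241
30. interest=⌊579241·164/10000⌋=9499; principal=144644-9499=135145; balance=579241-135145=444096
31. interest=⌊444096·164/10000⌋=7283; principal=144644-7283=137361; balance=444096-137361=306735
32. interest=⌊306735·164/10000⌋=5030; principal=144644-5030=139614; balance=306735-139614=167121
33. interest=⌊167121·164/10000⌋=2740; principal=144644-2740=141904; balance=167121-141904=25217
34. interest=⌊25217·164/10000⌋=413; principal=min(144644-413,25217)=25217; balance=25217-25217=0

1 60325 84319 3594075
2 58942 85702 3508373
3 57537 87107 3421266
4 56108 88536 3332730
5 54656 89988 3242742
6 53180 91464 3151278
7 51680 92964 3058314
8 50156 94488 2963826
9 48606 96038 2867788
10 47031 97613 2770175
11 45430 99214 2670961
12 43803 100841 2570120
13 42149 102495 2467625
14 40469 104175 2363450
15 38760 105884 2257566
16 37024 107620 2149946
17 35259 109385 2040561
18 33465 111179 1929382
19 31641 113003 1816379
20 29788 114856 1701523
21 27904 116740 1584783
22 25990 118654 1466129
23 24044 120600 1345529
24 22066 122578 1222951
25 20056 124588 1098363
26 18013 126631 971732
27 15936 128708 843024
28 13825 130819 712205
29 11680 132964 579241
30 9499 135145 444096
31 7283 137361 306735
32 5030 139614 167121
33 2740 141904 25217
34 413 25217 0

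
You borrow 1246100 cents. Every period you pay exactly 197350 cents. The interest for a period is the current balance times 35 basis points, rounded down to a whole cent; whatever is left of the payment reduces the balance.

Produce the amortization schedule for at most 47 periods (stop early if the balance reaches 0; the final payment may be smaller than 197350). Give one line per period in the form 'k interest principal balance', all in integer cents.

1 4361 192989 1053111
2 3685 193665 859446
3 3008 194342 665104
4 2327 195023 470081
5 1645 195705 274376
6 960 196390 77986
7 272 77986 0

1. interest=⌊1246100·35/10000⌋=4361; principal=197350-4361=192989; balance=1246100-192989=1053111
2. interest=⌊1053111·35/10000⌋=3685; principal=197350-3685=193665; balance=1053111-193665=859446
3. interest=⌊859446·35/10000⌋=3008; principal=197350-3008=194342; balance=859446-194342=665104
4. interest=⌊665104·35/10000⌋=2327; principal=197350-2327=195023; balance=665104-195023=470081
5. interest=⌊470081·35/10000⌋=1645; principal=197350-1645=195705; balance=470081-195705=274376
6. interest=⌊274376·35/10000⌋=960; principal=197350-960=196390; balance=274376-196390=77986
7. interest=⌊77986·35/10000⌋=272; principal=min(197350-272,77986)=77986; balance=77986-77986=0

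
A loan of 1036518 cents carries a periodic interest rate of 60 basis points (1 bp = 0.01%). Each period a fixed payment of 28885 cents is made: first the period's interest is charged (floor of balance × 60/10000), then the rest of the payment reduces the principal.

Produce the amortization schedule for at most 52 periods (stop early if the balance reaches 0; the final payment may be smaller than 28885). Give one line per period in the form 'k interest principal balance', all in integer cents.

1. interest=⌊1036518·60/10000⌋=6219; principal=28885-6219=22666; balance=1036518-22666=1013852
2. interest=⌊1013852·60/10000⌋=6083; principal=28885-6083=22802; balance=1013852-22802=991050
3. interest=⌊991050·60/10000⌋=5946; principal=28885-5946=22939; balance=991050-22939=968111
4. interest=⌊968111·60/10000⌋=5808; principal=28885-5808=23077; balance=968111-23077=945034
5. interest=⌊945034·60/10000⌋=5670; principal=28885-5670=23215; balance=945034-23215=921819
6. interest=⌊921819·60/10000⌋=5530; principal=28885-5530=23355; balance=921819-23355=898464
7. interest=⌊898464·60/10000⌋=5390; principal=28885-5390=23495; balance=898464-23495=874969
8. interest=⌊874969·60/10000⌋=5249; principal=28885-5249=23636; balance=874969-23636=851333
9. interest=⌊851333·60/10000⌋=5107; principal=28885-5107=23778; balance=851333-23778=827555
10. interest=⌊827555·60/10000⌋=4965; principal=28885-4965=23920; balance=827555-23920=803635
11. interest=⌊803635·60/10000⌋=4821; principal=28885-4821=24064; balance=803635-24064=779571
12. interest=⌊779571·60/10000⌋=4677; principal=28885-4677=24208; balance=779571-24208=755363
13. interest=⌊755363·60/10000⌋=4532; principal=28885-4532=24353; balance=755363-24353=731010
14. interest=⌊731010·60/10000⌋=4386; principal=28885-4386=24499; balance=731010-24499=706511
15. interest=⌊706511·60/10000⌋=4239; principal=28885-4239=24646; balance=706511-24646=681865
16. interest=⌊681865·60/10000⌋=4091; principal=28885-4091=24794; balance=681865-24794=657071
17. interest=⌊657071·60/10000⌋=3942; principal=28885-3942=24943; balance=657071-24943=632128
18. interest=⌊632128·60/10000⌋=3792; principal=28885-3792=25093; balance=632128-25093=607035
19. interest=⌊607035·60/10000⌋=3642; principal=28885-3642=25243; balance=607035-25243=581792
20. interest=⌊581792·60/10000⌋=3490; principal=28885-3490=25395; balance=581792-25395=556397
21. interest=⌊556397·60/10000⌋=3338; principal=28885-3338=25547; balance=556397-25547=530850
22. interest=⌊530850·60/10000⌋=3185; principal=28885-3185=25700; balance=530850-25700=505150
23. interest=⌊505150·60/10000⌋=3030; principal=28885-3030=25855; balance=505150-25855=479295
24. interest=⌊479295·60/10000⌋=2875; principal=28885-2875=26010; balance=479295-26010=453285
25. interest=⌊453285·60/10000⌋=2719; principal=28885-2719=26166; balance=453285-26166=427119
26. interest=⌊427119·60/10000⌋=2562; principal=28885-2562=26323; balance=427119-26323=400796
27. interest=⌊400796·60/10000⌋=2404; principal=28885-2404=26481; balance=400796-26481=374315
28. interest=⌊374315·60/10000⌋=2245; principal=28885-2245=26640; balance=374315-26640=347675
29. interest=⌊347675·60/10000⌋=2086; principal=28885-2086=26799; balance=347675-26799=320876
30. interest=⌊320876·60/10000⌋=1925; principal=28885-1925=26960; balance=320876-26960=293916
31. interest=⌊293916·60/10000⌋=1763; principal=28885-1763=27122; balance=293916-27122=266794
32. interest=⌊266794·60/10000⌋=1600; principal=28885-1600=27285; balance=266794-27285=239509
33. interest=⌊239509·60/10000⌋=1437; principal=28885-1437=27448; balance=239509-27448=212061
34. interest=⌊212061·60/10000⌋=1272; principal=28885-1272=27613; balance=212061-27613=184448
35. interest=⌊184448·60/10000⌋=1106; principal=28885-1106=27779; balance=184448-27779=156669
36. interest=⌊156669·60/10000⌋=940; principal=28885-940=27945; balance=156669-27945=128724
37. interest=⌊128724·60/10000⌋=772; principal=28885-772=28113; balance=128724-28113=100611
38. interest=⌊100611·60/10000⌋=603; principal=28885-603=28282; balance=100611-28282=72329
39. interest=⌊72329·60/10000⌋=433; principal=28885-433=28452; balance=72329-28452=43877
40. interest=⌊43877·60/10000⌋=263; principal=28885-263=28622; balance=43877-28622=15255
41. interest=⌊15255·60/10000⌋=91; principal=min(28885-91,15255)=15255; balance=15255-15255=0

1 6219 22666 1013852
2 6083 22802 991050
3 5946 22939 968111
4 5808 23077 945034
5 5670 23215 921819
6 5530 23355 898464
7 5390 23495 874969
8 5249 23636 851333
9 5107 23778 827555
10 4965 23920 803635
11 4821 24064 779571
12 4677 24208 755363
13 4532 24353 731010
14 4386 24499 706511
15 4239 24646 681865
16 4091 24794 657071
17 3942 24943 632128
18 3792 25093 607035
19 3642 25243 581792
20 3490 25395 556397
21 3338 25547 530850
22 3185 25700 505150
23 3030 25855 479295
24 2875 26010 453285
25 2719 26166 427119
26 2562 26323 400796
27 2404 26481 374315
28 2245 26640 347675
29 2086 26799 320876
30 1925 26960 293916
31 1763 27122 266794
32 1600 27285 239509
33 1437 27448 212061
34 1272 27613 184448
35 1106 27779 156669
36 940 27945 128724
37 772 28113 100611
38 603 28282 72329
39 433 28452 43877
40 263 28622 15255
41 91 15255 0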